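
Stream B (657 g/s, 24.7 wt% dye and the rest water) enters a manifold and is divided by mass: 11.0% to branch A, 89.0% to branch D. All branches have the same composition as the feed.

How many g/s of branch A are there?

Branch A flow = 0.110×657 = 72.27 g/s.

72.27 g/s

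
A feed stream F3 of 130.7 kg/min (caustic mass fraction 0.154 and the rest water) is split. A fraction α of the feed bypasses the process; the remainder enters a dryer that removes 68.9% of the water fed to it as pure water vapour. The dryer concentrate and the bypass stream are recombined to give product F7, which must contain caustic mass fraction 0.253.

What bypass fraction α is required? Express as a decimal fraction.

0.329

All 130.7×0.154 = 20.128 kg/min of caustic reaches F7, so F7 = 20.128/0.253 = 79.557 kg/min and vapour = 51.143 kg/min.
The evaporator receives (1−α)·130.7 of feed at 0.846 water and removes 0.689 of that water:
0.689×0.846×(1−α)×130.7 = 51.143
(1−α) = 51.143/76.184 = 0.6713;  α = 0.3287.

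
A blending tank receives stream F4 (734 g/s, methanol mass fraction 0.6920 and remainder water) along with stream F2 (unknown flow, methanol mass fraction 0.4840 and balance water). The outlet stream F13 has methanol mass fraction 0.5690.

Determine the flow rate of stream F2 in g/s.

1062 g/s

Let F2 be the unknown flow. Total out = 734 + F2.
methanol balance: 507.93 + 0.484·F2 = 0.569·(734 + F2)
(0.484 − 0.569)·F2 = 0.569×734 − 507.93 = -90.282
F2 = -90.282 / -0.085 = 1062.1 g/s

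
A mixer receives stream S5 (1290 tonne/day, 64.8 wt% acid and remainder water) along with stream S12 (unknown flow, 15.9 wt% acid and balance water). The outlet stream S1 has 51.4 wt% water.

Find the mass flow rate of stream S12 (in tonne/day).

639.1 tonne/day

Let S12 be the unknown flow. Total out = 1290 + S12.
water balance: 454.08 + 0.841·S12 = 0.514·(1290 + S12)
(0.841 − 0.514)·S12 = 0.514×1290 − 454.08 = 208.98
S12 = 208.98 / 0.327 = 639.08 tonne/day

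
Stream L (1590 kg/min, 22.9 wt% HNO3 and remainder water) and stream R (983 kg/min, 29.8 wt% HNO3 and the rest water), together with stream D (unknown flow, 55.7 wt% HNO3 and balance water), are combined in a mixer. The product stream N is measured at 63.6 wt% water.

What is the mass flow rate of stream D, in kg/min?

Let D be the unknown flow. Total out = 2573 + D.
water balance: 1916 + 0.443·D = 0.636·(2573 + D)
(0.443 − 0.636)·D = 0.636×2573 − 1916 = -279.53
D = -279.53 / -0.193 = 1448.3 kg/min

1448 kg/min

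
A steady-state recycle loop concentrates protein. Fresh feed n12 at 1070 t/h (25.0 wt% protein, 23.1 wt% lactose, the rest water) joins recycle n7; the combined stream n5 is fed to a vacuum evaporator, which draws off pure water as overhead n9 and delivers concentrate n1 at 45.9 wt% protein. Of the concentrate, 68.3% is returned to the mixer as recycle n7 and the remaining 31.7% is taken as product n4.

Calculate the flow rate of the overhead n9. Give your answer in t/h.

487.2 t/h

Overall protein balance (none leaves overhead): protein in fresh feed = protein in product, i.e. 1070×0.250 = (1−0.683)·n1·0.459.
n1 = 267.5/(0.459×0.317) = 1838.5 t/h.
Recycle n7 = 0.683×1838.5 = 1255.7 t/h.
Combined feed n5 = 1070 + 1255.7 = 2325.7 t/h.
Overhead n9 = n5 − n1 = 2325.7 − 1838.5 = 487.21 t/h.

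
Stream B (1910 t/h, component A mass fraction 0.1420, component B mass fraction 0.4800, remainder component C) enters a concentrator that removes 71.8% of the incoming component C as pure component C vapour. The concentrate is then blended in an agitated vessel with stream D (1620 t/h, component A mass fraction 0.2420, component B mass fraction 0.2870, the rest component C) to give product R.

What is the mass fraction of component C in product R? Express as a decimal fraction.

0.3210

Vapour removed = 0.718×0.378×1910 = 518.38 t/h; concentrate = 1391.6 t/h.
component C reaching the mixer = 203.6 (from concentrate) + 1620×0.471 = 966.62 t/h.
Product flow = 1391.6 + 1620 = 3011.6 t/h; component C fraction = 0.3210.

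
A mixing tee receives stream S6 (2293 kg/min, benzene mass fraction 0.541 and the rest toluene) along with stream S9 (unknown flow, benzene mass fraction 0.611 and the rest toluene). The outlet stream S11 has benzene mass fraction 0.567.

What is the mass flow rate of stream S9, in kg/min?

1355 kg/min

Let S9 be the unknown flow. Total out = 2293 + S9.
benzene balance: 1240.5 + 0.611·S9 = 0.567·(2293 + S9)
(0.611 − 0.567)·S9 = 0.567×2293 − 1240.5 = 59.618
S9 = 59.618 / 0.044 = 1355 kg/min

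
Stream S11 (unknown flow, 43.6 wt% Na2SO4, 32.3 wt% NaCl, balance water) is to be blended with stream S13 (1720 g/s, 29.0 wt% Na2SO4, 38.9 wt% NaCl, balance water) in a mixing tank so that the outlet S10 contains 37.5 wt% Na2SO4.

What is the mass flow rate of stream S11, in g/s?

Let S11 be the unknown flow. Total out = 1720 + S11.
Na2SO4 balance: 498.8 + 0.436·S11 = 0.375·(1720 + S11)
(0.436 − 0.375)·S11 = 0.375×1720 − 498.8 = 146.2
S11 = 146.2 / 0.061 = 2396.7 g/s

2397 g/s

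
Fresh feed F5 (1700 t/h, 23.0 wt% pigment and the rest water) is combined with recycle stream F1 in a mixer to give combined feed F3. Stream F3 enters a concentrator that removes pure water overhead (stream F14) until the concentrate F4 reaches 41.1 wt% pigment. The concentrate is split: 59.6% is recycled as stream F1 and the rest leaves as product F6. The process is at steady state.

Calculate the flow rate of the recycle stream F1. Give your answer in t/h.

1403 t/h

Overall pigment balance (none leaves overhead): pigment in fresh feed = pigment in product, i.e. 1700×0.230 = (1−0.596)·F4·0.411.
F4 = 391/(0.411×0.404) = 2354.8 t/h.
Recycle F1 = 0.596×2354.8 = 1403.5 t/h.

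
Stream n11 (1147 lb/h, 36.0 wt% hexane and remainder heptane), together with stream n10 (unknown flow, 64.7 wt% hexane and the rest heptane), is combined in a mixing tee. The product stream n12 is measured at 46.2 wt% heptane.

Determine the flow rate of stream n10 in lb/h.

1873 lb/h

Let n10 be the unknown flow. Total out = 1147 + n10.
heptane balance: 734.08 + 0.353·n10 = 0.462·(1147 + n10)
(0.353 − 0.462)·n10 = 0.462×1147 − 734.08 = -204.17
n10 = -204.17 / -0.109 = 1873.1 lb/h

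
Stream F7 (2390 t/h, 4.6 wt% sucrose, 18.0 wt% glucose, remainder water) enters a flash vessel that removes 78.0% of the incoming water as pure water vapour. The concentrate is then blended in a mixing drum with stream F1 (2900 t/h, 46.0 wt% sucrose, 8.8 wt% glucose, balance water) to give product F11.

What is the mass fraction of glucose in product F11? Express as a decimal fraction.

Vapour removed = 0.780×0.774×2390 = 1442.9 t/h; concentrate = 947.11 t/h.
glucose reaching the mixer = 430.2 (from concentrate) + 2900×0.088 = 685.4 t/h.
Product flow = 947.11 + 2900 = 3847.1 t/h; glucose fraction = 0.1782.

0.1782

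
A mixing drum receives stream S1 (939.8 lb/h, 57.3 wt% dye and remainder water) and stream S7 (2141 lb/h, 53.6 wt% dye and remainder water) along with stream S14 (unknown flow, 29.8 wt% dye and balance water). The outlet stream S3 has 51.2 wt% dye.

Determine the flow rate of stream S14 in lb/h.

Let S14 be the unknown flow. Total out = 3080.8 + S14.
dye balance: 1686.1 + 0.298·S14 = 0.512·(3080.8 + S14)
(0.298 − 0.512)·S14 = 0.512×3080.8 − 1686.1 = -108.71
S14 = -108.71 / -0.214 = 508 lb/h

508 lb/h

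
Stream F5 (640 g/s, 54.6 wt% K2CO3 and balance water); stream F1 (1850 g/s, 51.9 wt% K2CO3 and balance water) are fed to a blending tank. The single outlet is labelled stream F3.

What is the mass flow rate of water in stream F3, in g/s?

water out = water in = 640×0.454 + 1850×0.481 = 1180.4 g/s.

1180 g/s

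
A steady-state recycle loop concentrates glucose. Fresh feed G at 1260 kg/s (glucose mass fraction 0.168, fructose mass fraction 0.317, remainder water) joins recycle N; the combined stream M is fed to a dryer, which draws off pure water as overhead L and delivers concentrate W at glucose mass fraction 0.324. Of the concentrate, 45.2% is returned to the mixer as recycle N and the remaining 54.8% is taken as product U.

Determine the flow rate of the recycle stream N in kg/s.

Overall glucose balance (none leaves overhead): glucose in fresh feed = glucose in product, i.e. 1260×0.168 = (1−0.452)·W·0.324.
W = 211.68/(0.324×0.548) = 1192.2 kg/s.
Recycle N = 0.452×1192.2 = 538.88 kg/s.

538.9 kg/s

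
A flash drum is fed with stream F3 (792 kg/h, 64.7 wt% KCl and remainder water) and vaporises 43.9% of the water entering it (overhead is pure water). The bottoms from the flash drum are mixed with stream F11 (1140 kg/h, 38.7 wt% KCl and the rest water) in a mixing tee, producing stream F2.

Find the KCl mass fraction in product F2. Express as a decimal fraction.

0.527

Vapour removed = 0.439×0.353×792 = 122.73 kg/h; concentrate = 669.27 kg/h.
KCl reaching the mixer = 512.42 (from concentrate) + 1140×0.387 = 953.6 kg/h.
Product flow = 669.27 + 1140 = 1809.3 kg/h; KCl fraction = 0.527.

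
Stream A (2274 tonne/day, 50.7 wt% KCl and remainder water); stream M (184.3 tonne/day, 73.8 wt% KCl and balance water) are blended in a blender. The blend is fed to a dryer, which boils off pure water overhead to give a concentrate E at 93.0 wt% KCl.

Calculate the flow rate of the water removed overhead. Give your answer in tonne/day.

KCl entering = 2274×0.507 + 184.3×0.738 = 1288.9 tonne/day.
All KCl reports to E, so E = 1288.9/0.930 = 1385.9 tonne/day.
Total feed = 2458.3 tonne/day; overhead = 2458.3 − 1385.9 = 1072.4 tonne/day.

1072 tonne/day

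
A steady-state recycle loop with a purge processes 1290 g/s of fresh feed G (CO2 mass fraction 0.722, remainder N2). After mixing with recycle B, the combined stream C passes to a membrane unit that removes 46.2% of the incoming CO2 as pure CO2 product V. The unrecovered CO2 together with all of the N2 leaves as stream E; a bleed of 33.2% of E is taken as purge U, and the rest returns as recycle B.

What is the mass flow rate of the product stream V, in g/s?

671.7 g/s

CO2 in C: m_A = 1290×0.722 + (1−0.332)·(1−0.462)·m_A, so m_A = 931.38/0.6406 = 1453.9 g/s.
Product V = 0.462×1453.9 = 671.69 g/s.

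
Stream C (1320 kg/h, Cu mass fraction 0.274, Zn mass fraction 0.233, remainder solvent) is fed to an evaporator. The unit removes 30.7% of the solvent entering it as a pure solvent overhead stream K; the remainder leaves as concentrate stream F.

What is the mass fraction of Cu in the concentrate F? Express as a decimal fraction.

0.323

Cu is not removed: 1320×0.274 = 361.68 kg/h of Cu enters F.
solvent entering = 1320×0.493 = 650.76 kg/h; overhead removed = 0.307×650.76 = 199.78 kg/h.
Concentrate = 1320 − 199.78 = 1120.2 kg/h.
Mass fraction = 361.68/1120.2 = 0.323.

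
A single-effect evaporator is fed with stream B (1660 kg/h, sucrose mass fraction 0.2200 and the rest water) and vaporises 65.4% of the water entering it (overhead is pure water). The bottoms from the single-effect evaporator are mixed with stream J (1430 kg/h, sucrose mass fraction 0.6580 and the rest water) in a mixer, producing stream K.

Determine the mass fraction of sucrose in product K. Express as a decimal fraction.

0.5823

Vapour removed = 0.654×0.780×1660 = 846.8 kg/h; concentrate = 813.2 kg/h.
sucrose reaching the mixer = 365.2 (from concentrate) + 1430×0.658 = 1306.1 kg/h.
Product flow = 813.2 + 1430 = 2243.2 kg/h; sucrose fraction = 0.5823.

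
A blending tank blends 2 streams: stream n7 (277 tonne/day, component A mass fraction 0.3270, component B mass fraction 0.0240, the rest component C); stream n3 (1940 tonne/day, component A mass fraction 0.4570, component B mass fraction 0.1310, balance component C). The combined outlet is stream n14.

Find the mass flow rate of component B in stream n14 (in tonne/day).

260.8 tonne/day

component B out = component B in = 277×0.024 + 1940×0.131 = 260.79 tonne/day.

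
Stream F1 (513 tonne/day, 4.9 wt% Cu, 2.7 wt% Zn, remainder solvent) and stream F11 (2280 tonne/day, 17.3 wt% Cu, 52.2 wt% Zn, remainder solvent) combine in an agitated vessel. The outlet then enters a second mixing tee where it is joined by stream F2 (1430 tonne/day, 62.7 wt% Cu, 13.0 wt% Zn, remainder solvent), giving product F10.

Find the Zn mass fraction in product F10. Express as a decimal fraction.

0.329

Overall, product flow = 4223 tonne/day.
Zn in = 513×0.027 + 2280×0.522 + 1430×0.130 = 1389.9 tonne/day.
Zn fraction in F10 = 0.329.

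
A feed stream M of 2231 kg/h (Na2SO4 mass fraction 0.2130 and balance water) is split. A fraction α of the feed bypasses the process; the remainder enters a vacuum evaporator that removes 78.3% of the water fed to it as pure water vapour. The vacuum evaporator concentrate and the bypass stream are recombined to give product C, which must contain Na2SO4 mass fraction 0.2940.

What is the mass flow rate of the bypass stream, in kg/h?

1234 kg/h

All 2231×0.213 = 475.2 kg/h of Na2SO4 reaches C, so C = 475.2/0.294 = 1616.3 kg/h and vapour = 614.66 kg/h.
The evaporator receives (1−α)·2231 of feed at 0.787 water and removes 0.783 of that water:
0.783×0.787×(1−α)×2231 = 614.66
(1−α) = 614.66/1374.8 = 0.4471;  α = 0.5529.
Bypass flow = 0.5529×2231 = 1233.5 kg/h.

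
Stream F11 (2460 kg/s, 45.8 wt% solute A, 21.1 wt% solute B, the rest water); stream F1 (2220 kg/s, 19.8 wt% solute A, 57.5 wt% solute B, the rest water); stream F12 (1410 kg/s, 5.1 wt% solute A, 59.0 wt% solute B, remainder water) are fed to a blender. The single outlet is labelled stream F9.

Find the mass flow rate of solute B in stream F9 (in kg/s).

2627 kg/s

solute B out = solute B in = 2460×0.211 + 2220×0.575 + 1410×0.590 = 2627.5 kg/s.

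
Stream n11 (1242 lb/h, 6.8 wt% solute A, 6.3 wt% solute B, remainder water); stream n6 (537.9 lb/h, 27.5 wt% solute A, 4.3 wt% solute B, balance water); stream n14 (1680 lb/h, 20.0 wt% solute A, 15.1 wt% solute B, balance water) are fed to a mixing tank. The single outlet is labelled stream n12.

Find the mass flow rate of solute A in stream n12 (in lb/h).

solute A out = solute A in = 1242×0.068 + 537.9×0.275 + 1680×0.200 = 568.38 lb/h.

568.4 lb/h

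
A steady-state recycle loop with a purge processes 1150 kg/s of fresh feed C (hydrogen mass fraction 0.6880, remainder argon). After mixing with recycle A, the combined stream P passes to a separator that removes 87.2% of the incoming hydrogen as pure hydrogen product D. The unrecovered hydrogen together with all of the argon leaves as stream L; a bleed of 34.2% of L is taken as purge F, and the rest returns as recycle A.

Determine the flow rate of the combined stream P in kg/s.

1913 kg/s

argon enters only via C and leaves only via the purge: 1150×0.312 = 0.342×(argon in L), and the separator passes all argon, so argon in P = argon in L = 1049.1 kg/s.
hydrogen in P: m_A = 1150×0.688 + (1−0.342)·(1−0.872)·m_A, so m_A = 791.2/0.9158 = 863.97 kg/s.
P = 863.97 + 1049.1 = 1913.1 kg/s.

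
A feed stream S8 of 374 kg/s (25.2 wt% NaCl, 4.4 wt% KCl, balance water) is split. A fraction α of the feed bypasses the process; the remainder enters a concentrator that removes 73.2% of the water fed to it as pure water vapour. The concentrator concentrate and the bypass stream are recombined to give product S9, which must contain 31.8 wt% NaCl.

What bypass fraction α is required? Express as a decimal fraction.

0.597

All 374×0.252 = 94.248 kg/s of NaCl reaches S9, so S9 = 94.248/0.318 = 296.38 kg/s and vapour = 77.623 kg/s.
The evaporator receives (1−α)·374 of feed at 0.704 water and removes 0.732 of that water:
0.732×0.704×(1−α)×374 = 77.623
(1−α) = 77.623/192.73 = 0.4027;  α = 0.5973.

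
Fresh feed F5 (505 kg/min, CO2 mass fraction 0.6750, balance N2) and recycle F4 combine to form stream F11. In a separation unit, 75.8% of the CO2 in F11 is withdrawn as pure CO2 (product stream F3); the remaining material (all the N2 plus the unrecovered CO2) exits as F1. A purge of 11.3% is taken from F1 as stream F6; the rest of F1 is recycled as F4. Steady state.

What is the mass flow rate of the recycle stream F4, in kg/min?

N2 enters only via F5 and leaves only via the purge: 505×0.325 = 0.113×(N2 in F1), and the separation unit passes all N2, so N2 in F11 = N2 in F1 = 1452.4 kg/min.
CO2 in F11: m_A = 505×0.675 + (1−0.113)·(1−0.758)·m_A, so m_A = 340.88/0.7853 = 434.04 kg/min.
F1 = (1−0.758)×434.04 + 1452.4 = 1557.5 kg/min.
Recycle F4 = (1−0.113)×1557.5 = 1381.5 kg/min.

1381 kg/min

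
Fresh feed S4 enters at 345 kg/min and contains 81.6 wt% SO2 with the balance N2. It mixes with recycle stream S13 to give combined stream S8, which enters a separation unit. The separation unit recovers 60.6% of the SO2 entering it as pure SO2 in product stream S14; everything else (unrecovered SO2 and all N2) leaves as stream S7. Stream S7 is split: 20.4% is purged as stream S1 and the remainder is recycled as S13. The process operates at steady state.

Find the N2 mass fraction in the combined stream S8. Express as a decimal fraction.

N2 enters only via S4 and leaves only via the purge: 345×0.184 = 0.204×(N2 in S7), and the separation unit passes all N2, so N2 in S8 = N2 in S7 = 311.18 kg/min.
SO2 in S8: m_A = 345×0.816 + (1−0.204)·(1−0.606)·m_A, so m_A = 281.52/0.6864 = 410.15 kg/min.
S8 = 410.15 + 311.18 = 721.33 kg/min.
N2 fraction in S8 = 311.18/721.33 = 0.431.

0.431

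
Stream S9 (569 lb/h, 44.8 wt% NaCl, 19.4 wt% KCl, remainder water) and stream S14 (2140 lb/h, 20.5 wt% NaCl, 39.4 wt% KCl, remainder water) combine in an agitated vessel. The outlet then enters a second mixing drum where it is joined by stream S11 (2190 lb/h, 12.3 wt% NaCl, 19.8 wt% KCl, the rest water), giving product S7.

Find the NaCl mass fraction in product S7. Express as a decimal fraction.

Overall, product flow = 4899 lb/h.
NaCl in = 569×0.448 + 2140×0.205 + 2190×0.123 = 962.98 lb/h.
NaCl fraction in S7 = 0.197.

0.197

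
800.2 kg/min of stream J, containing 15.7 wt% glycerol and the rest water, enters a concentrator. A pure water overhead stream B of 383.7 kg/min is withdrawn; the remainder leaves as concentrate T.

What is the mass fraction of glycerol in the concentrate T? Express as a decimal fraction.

glycerol is not removed: 800.2×0.157 = 125.63 kg/min of glycerol enters T.
Concentrate = 800.2 − 383.7 = 416.5 kg/min.
Mass fraction = 125.63/416.5 = 0.3016.

0.3016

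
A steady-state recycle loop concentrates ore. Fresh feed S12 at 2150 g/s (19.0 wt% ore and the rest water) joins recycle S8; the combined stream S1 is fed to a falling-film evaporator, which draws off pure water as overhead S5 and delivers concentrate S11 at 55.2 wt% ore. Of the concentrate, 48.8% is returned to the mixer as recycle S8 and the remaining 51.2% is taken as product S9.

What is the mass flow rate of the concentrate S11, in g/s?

Overall ore balance (none leaves overhead): ore in fresh feed = ore in product, i.e. 2150×0.190 = (1−0.488)·S11·0.552.
S11 = 408.5/(0.552×0.512) = 1445.4 g/s.

1445 g/s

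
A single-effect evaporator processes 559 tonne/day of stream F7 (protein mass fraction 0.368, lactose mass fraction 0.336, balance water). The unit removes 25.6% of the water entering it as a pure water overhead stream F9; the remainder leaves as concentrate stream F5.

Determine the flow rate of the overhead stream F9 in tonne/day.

water entering = 559×0.296 = 165.46 tonne/day; overhead removed = 0.256×165.46 = 42.359 tonne/day.

42.36 tonne/day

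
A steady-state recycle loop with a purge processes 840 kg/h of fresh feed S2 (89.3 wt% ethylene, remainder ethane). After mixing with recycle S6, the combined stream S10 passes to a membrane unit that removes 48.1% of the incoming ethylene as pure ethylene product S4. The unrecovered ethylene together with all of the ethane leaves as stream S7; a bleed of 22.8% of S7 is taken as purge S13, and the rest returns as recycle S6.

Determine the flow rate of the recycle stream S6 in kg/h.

805.8 kg/h

ethane enters only via S2 and leaves only via the purge: 840×0.107 = 0.228×(ethane in S7), and the membrane unit passes all ethane, so ethane in S10 = ethane in S7 = 394.21 kg/h.
ethylene in S10: m_A = 840×0.893 + (1−0.228)·(1−0.481)·m_A, so m_A = 750.12/0.5993 = 1251.6 kg/h.
S7 = (1−0.481)×1251.6 + 394.21 = 1043.8 kg/h.
Recycle S6 = (1−0.228)×1043.8 = 805.8 kg/h.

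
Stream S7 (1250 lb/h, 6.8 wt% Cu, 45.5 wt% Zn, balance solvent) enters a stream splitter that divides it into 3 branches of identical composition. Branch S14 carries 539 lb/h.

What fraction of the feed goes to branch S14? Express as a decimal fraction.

0.431

Fraction to S14 = 539/1250 = 0.4312.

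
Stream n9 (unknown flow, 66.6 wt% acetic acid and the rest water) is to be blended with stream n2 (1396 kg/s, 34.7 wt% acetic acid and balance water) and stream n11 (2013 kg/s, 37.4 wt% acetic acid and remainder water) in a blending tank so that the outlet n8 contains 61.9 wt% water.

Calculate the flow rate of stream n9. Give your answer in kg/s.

Let n9 be the unknown flow. Total out = 3409 + n9.
water balance: 2171.7 + 0.334·n9 = 0.619·(3409 + n9)
(0.334 − 0.619)·n9 = 0.619×3409 − 2171.7 = -61.555
n9 = -61.555 / -0.285 = 215.98 kg/s

216 kg/s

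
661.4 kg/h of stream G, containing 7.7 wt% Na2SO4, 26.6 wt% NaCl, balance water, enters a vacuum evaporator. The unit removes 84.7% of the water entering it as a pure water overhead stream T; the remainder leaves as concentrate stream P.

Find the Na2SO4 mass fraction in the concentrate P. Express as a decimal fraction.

0.1736

Na2SO4 is not removed: 661.4×0.077 = 50.928 kg/h of Na2SO4 enters P.
water entering = 661.4×0.657 = 434.54 kg/h; overhead removed = 0.847×434.54 = 368.06 kg/h.
Concentrate = 661.4 − 368.06 = 293.34 kg/h.
Mass fraction = 50.928/293.34 = 0.1736.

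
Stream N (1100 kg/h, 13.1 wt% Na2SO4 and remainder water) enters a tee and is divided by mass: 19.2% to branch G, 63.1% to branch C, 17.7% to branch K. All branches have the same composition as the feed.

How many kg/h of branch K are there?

Branch K flow = 0.177×1100 = 194.7 kg/h.

194.7 kg/h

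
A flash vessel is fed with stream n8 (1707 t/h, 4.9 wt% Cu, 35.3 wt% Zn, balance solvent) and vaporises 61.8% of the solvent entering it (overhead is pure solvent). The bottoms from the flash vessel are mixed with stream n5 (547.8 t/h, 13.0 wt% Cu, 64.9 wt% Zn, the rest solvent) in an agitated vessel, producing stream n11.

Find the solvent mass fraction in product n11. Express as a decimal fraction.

Vapour removed = 0.618×0.598×1707 = 630.85 t/h; concentrate = 1076.2 t/h.
solvent reaching the mixer = 389.94 (from concentrate) + 547.8×0.221 = 511 t/h.
Product flow = 1076.2 + 547.8 = 1624 t/h; solvent fraction = 0.3147.

0.3147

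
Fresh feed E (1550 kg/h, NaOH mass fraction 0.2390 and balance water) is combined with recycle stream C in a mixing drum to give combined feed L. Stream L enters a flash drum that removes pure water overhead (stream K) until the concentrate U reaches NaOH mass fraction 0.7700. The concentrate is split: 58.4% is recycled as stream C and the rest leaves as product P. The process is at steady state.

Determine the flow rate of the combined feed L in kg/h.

Overall NaOH balance (none leaves overhead): NaOH in fresh feed = NaOH in product, i.e. 1550×0.239 = (1−0.584)·U·0.770.
U = 370.45/(0.770×0.416) = 1156.5 kg/h.
Recycle C = 0.584×1156.5 = 675.4 kg/h.
Combined feed L = 1550 + 675.4 = 2225.4 kg/h.

2225 kg/h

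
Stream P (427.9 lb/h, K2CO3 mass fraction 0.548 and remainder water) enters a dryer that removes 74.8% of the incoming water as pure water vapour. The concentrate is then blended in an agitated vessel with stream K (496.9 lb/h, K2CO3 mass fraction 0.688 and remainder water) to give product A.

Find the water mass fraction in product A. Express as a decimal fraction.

0.261

Vapour removed = 0.748×0.452×427.9 = 144.67 lb/h; concentrate = 283.23 lb/h.
water reaching the mixer = 48.74 (from concentrate) + 496.9×0.312 = 203.77 lb/h.
Product flow = 283.23 + 496.9 = 780.13 lb/h; water fraction = 0.261.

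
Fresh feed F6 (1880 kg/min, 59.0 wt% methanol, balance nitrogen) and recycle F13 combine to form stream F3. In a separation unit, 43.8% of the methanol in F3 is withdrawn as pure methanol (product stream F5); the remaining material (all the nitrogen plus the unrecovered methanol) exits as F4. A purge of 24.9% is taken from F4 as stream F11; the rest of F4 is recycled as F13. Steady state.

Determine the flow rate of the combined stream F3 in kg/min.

5015 kg/min

nitrogen enters only via F6 and leaves only via the purge: 1880×0.410 = 0.249×(nitrogen in F4), and the separation unit passes all nitrogen, so nitrogen in F3 = nitrogen in F4 = 3095.6 kg/min.
methanol in F3: m_A = 1880×0.590 + (1−0.249)·(1−0.438)·m_A, so m_A = 1109.2/0.5779 = 1919.2 kg/min.
F3 = 1919.2 + 3095.6 = 5014.8 kg/min.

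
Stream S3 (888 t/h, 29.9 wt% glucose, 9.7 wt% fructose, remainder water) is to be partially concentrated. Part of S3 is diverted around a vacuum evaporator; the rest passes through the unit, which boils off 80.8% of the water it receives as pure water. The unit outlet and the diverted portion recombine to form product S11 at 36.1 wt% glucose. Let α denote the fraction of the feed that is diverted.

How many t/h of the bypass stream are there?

All 888×0.299 = 265.51 t/h of glucose reaches S11, so S11 = 265.51/0.361 = 735.49 t/h and vapour = 152.51 t/h.
The evaporator receives (1−α)·888 of feed at 0.604 water and removes 0.808 of that water:
0.808×0.604×(1−α)×888 = 152.51
(1−α) = 152.51/433.37 = 0.3519;  α = 0.6481.
Bypass flow = 0.6481×888 = 575.5 t/h.

575.5 t/h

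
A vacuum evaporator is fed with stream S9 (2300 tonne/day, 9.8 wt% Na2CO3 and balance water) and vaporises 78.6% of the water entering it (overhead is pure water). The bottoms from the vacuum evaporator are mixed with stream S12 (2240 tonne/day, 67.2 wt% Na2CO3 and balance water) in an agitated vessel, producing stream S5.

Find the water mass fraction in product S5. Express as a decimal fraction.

Vapour removed = 0.786×0.902×2300 = 1630.6 tonne/day; concentrate = 669.36 tonne/day.
water reaching the mixer = 443.96 (from concentrate) + 2240×0.328 = 1178.7 tonne/day.
Product flow = 669.36 + 2240 = 2909.4 tonne/day; water fraction = 0.405.

0.405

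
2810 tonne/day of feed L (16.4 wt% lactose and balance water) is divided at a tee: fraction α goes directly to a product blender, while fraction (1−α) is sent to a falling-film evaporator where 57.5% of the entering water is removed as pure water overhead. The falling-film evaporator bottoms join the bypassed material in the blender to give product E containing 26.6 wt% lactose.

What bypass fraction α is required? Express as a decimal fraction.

0.202

All 2810×0.164 = 460.84 tonne/day of lactose reaches E, so E = 460.84/0.266 = 1732.5 tonne/day and vapour = 1077.5 tonne/day.
The evaporator receives (1−α)·2810 of feed at 0.836 water and removes 0.575 of that water:
0.575×0.836×(1−α)×2810 = 1077.5
(1−α) = 1077.5/1350.8 = 0.7977;  α = 0.2023.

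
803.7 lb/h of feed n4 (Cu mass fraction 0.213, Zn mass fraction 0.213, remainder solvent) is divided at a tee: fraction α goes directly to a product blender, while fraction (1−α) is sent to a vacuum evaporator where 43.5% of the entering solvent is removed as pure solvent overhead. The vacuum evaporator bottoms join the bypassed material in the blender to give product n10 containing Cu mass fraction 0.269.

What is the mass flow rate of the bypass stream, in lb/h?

All 803.7×0.213 = 171.19 lb/h of Cu reaches n10, so n10 = 171.19/0.269 = 636.39 lb/h and vapour = 167.31 lb/h.
The evaporator receives (1−α)·803.7 of feed at 0.574 solvent and removes 0.435 of that solvent:
0.435×0.574×(1−α)×803.7 = 167.31
(1−α) = 167.31/200.68 = 0.8337;  α = 0.1663.
Bypass flow = 0.1663×803.7 = 133.62 lb/h.

133.6 lb/h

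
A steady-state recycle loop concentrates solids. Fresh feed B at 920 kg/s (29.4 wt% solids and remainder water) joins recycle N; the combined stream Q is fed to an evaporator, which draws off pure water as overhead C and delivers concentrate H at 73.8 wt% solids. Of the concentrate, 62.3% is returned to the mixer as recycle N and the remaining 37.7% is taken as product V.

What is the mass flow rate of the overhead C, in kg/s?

553.5 kg/s

Overall solids balance (none leaves overhead): solids in fresh feed = solids in product, i.e. 920×0.294 = (1−0.623)·H·0.738.
H = 270.48/(0.738×0.377) = 972.16 kg/s.
Recycle N = 0.623×972.16 = 605.66 kg/s.
Combined feed Q = 920 + 605.66 = 1525.7 kg/s.
Overhead C = Q − H = 1525.7 − 972.16 = 553.5 kg/s.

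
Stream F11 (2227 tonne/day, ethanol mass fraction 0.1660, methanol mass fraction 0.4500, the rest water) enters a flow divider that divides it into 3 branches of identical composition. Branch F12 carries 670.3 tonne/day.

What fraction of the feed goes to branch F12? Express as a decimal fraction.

Fraction to F12 = 670.3/2227 = 0.3010.

0.301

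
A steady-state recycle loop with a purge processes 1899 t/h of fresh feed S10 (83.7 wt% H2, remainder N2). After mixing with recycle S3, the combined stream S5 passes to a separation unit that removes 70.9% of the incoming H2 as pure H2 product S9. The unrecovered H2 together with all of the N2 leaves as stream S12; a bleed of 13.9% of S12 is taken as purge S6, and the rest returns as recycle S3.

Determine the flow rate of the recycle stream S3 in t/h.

N2 enters only via S10 and leaves only via the purge: 1899×0.163 = 0.139×(N2 in S12), and the separation unit passes all N2, so N2 in S5 = N2 in S12 = 2226.9 t/h.
H2 in S5: m_A = 1899×0.837 + (1−0.139)·(1−0.709)·m_A, so m_A = 1589.5/0.7494 = 2120.8 t/h.
S12 = (1−0.709)×2120.8 + 2226.9 = 2844 t/h.
Recycle S3 = (1−0.139)×2844 = 2448.7 t/h.

2449 t/h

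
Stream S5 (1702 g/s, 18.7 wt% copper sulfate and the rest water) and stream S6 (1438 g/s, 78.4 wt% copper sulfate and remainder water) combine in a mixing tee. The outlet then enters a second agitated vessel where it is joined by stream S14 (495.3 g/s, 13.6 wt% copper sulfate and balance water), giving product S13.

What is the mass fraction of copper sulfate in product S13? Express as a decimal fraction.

Overall, product flow = 3635.3 g/s.
copper sulfate in = 1702×0.187 + 1438×0.784 + 495.3×0.136 = 1513 g/s.
copper sulfate fraction in S13 = 0.4162.

0.4162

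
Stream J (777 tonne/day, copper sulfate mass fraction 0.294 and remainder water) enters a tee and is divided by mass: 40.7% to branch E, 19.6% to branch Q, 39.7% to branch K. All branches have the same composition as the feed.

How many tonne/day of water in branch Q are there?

Branch Q total = 0.196×777 = 152.29 tonne/day.
water in Q = 0.706×152.29 = 107.52 tonne/day.

107.5 tonne/day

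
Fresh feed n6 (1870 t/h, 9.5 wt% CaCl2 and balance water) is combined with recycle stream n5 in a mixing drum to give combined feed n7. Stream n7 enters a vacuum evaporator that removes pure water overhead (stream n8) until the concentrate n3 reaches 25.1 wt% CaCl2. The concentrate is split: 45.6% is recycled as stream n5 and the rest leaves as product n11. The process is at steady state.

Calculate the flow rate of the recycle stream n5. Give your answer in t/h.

Overall CaCl2 balance (none leaves overhead): CaCl2 in fresh feed = CaCl2 in product, i.e. 1870×0.095 = (1−0.456)·n3·0.251.
n3 = 177.65/(0.251×0.544) = 1301 t/h.
Recycle n5 = 0.456×1301 = 593.28 t/h.

593.3 t/h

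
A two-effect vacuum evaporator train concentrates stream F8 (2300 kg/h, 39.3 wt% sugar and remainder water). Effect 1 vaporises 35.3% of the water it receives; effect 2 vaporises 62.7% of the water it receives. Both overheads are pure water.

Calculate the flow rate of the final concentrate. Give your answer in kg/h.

water in feed = 2300×0.607 = 1396.1 kg/h.
After stage 1: water left = (1−0.353)×1396.1 = 903.28; stream total = 1807.2 kg/h.
After stage 2: water left = (1−0.627)×903.28 = 336.92; final concentrate = 1240.8 kg/h.

1241 kg/h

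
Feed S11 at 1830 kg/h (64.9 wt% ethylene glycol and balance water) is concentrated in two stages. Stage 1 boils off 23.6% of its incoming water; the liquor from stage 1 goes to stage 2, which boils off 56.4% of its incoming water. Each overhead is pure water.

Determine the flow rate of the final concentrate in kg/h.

1402 kg/h

water in feed = 1830×0.351 = 642.33 kg/h.
After stage 1: water left = (1−0.236)×642.33 = 490.74; stream total = 1678.4 kg/h.
After stage 2: water left = (1−0.564)×490.74 = 213.96; final concentrate = 1401.6 kg/h.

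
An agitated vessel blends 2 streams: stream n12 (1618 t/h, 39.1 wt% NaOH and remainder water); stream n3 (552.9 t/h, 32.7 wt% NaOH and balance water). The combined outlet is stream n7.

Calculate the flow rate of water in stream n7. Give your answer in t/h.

1357 t/h

water out = water in = 1618×0.609 + 552.9×0.673 = 1357.5 t/h.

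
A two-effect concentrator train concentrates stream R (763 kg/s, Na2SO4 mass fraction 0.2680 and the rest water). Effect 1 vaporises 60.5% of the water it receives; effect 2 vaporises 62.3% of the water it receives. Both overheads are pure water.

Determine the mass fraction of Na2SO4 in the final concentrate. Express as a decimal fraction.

0.7109

water in feed = 763×0.732 = 558.52 kg/s.
After stage 1: water left = (1−0.605)×558.52 = 220.61; stream total = 425.1 kg/s.
After stage 2: water left = (1−0.623)×220.61 = 83.171; final concentrate = 287.66 kg/s.
Na2SO4 fraction = 204.48/287.66 = 0.7109.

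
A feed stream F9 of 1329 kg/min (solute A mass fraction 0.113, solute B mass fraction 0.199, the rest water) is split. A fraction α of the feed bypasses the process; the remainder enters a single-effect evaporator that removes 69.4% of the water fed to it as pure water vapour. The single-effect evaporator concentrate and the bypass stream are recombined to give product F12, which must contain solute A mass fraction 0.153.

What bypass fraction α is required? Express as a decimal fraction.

0.452

All 1329×0.113 = 150.18 kg/min of solute A reaches F12, so F12 = 150.18/0.153 = 981.55 kg/min and vapour = 347.45 kg/min.
The evaporator receives (1−α)·1329 of feed at 0.688 water and removes 0.694 of that water:
0.694×0.688×(1−α)×1329 = 347.45
(1−α) = 347.45/634.56 = 0.5475;  α = 0.4525.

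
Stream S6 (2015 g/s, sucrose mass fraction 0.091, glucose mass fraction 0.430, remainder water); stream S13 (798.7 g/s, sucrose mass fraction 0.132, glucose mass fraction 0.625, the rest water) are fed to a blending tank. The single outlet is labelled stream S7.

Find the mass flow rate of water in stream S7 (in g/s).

1159 g/s

water out = water in = 2015×0.479 + 798.7×0.243 = 1159.3 g/s.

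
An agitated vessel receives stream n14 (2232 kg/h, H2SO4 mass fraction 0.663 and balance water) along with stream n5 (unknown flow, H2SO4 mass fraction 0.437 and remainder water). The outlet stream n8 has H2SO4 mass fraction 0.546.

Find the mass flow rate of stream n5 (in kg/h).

Let n5 be the unknown flow. Total out = 2232 + n5.
H2SO4 balance: 1479.8 + 0.437·n5 = 0.546·(2232 + n5)
(0.437 − 0.546)·n5 = 0.546×2232 − 1479.8 = -261.14
n5 = -261.14 / -0.109 = 2395.8 kg/h

2396 kg/h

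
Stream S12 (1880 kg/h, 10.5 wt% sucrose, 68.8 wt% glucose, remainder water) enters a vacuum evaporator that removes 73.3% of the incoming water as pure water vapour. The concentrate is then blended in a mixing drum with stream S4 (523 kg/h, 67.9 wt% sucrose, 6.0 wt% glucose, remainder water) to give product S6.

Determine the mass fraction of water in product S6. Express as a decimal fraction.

0.114

Vapour removed = 0.733×0.207×1880 = 285.25 kg/h; concentrate = 1594.7 kg/h.
water reaching the mixer = 103.91 (from concentrate) + 523×0.261 = 240.41 kg/h.
Product flow = 1594.7 + 523 = 2117.7 kg/h; water fraction = 0.114.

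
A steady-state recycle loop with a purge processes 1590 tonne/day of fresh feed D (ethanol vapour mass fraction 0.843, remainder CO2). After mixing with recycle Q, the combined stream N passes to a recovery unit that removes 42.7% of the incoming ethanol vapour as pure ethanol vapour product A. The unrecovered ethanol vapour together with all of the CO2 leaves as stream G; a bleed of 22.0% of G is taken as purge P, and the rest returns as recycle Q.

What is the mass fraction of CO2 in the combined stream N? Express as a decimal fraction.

0.319

CO2 enters only via D and leaves only via the purge: 1590×0.157 = 0.220×(CO2 in G), and the recovery unit passes all CO2, so CO2 in N = CO2 in G = 1134.7 tonne/day.
ethanol vapour in N: m_A = 1590×0.843 + (1−0.220)·(1−0.427)·m_A, so m_A = 1340.4/0.5531 = 2423.6 tonne/day.
N = 2423.6 + 1134.7 = 3558.2 tonne/day.
CO2 fraction in N = 1134.7/3558.2 = 0.319.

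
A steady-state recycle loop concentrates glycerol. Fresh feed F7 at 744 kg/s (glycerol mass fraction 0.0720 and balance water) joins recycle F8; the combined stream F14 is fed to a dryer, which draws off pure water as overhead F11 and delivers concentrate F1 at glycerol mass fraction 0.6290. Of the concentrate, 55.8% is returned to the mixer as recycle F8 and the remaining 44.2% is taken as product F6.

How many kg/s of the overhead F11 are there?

Overall glycerol balance (none leaves overhead): glycerol in fresh feed = glycerol in product, i.e. 744×0.072 = (1−0.558)·F1·0.629.
F1 = 53.568/(0.629×0.442) = 192.68 kg/s.
Recycle F8 = 0.558×192.68 = 107.51 kg/s.
Combined feed F14 = 744 + 107.51 = 851.51 kg/s.
Overhead F11 = F14 − F1 = 851.51 − 192.68 = 658.84 kg/s.

658.8 kg/s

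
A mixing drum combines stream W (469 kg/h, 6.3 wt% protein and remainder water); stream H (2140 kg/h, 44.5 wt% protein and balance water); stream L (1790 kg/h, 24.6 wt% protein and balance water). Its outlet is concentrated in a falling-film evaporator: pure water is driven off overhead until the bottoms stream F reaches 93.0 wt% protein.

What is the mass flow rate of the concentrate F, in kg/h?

protein entering = 469×0.063 + 2140×0.445 + 1790×0.246 = 1422.2 kg/h.
All protein reports to F, so F = 1422.2/0.930 = 1529.2 kg/h.

1529 kg/h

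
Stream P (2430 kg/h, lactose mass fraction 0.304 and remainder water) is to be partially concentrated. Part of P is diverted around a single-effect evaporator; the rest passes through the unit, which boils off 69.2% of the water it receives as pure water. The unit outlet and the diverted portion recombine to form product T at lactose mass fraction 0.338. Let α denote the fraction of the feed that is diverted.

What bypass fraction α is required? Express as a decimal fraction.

0.791

All 2430×0.304 = 738.72 kg/h of lactose reaches T, so T = 738.72/0.338 = 2185.6 kg/h and vapour = 244.44 kg/h.
The evaporator receives (1−α)·2430 of feed at 0.696 water and removes 0.692 of that water:
0.692×0.696×(1−α)×2430 = 244.44
(1−α) = 244.44/1170.4 = 0.2089;  α = 0.7911.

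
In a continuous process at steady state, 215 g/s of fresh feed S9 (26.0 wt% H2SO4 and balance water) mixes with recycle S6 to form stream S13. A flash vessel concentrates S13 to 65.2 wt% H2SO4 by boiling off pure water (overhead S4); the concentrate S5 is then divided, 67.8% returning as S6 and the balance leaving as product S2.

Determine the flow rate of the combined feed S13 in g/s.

Overall H2SO4 balance (none leaves overhead): H2SO4 in fresh feed = H2SO4 in product, i.e. 215×0.260 = (1−0.678)·S5·0.652.
S5 = 55.9/(0.652×0.322) = 266.26 g/s.
Recycle S6 = 0.678×266.26 = 180.53 g/s.
Combined feed S13 = 215 + 180.53 = 395.53 g/s.

395.5 g/s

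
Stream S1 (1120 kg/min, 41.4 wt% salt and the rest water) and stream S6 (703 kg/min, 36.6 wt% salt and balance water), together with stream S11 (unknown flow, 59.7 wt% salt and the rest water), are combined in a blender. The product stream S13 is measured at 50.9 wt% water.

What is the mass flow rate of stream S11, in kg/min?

Let S11 be the unknown flow. Total out = 1823 + S11.
water balance: 1102 + 0.403·S11 = 0.509·(1823 + S11)
(0.403 − 0.509)·S11 = 0.509×1823 − 1102 = -174.11
S11 = -174.11 / -0.106 = 1642.6 kg/min

1643 kg/min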